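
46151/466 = 46151/466 = 99.04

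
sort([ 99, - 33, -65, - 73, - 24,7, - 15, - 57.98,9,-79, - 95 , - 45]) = [  -  95, - 79, - 73,-65 , - 57.98  , - 45, - 33, - 24, - 15, 7,  9,99 ]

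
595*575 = 342125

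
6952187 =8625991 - 1673804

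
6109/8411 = 6109/8411 = 0.73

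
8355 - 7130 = 1225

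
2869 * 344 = 986936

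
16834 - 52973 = - 36139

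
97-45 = 52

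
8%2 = 0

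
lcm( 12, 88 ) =264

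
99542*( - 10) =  - 995420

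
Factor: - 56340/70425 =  - 4/5 = - 2^2*5^( - 1)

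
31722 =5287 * 6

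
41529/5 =8305 + 4/5 = 8305.80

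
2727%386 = 25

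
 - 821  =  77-898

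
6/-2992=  - 1 + 1493/1496 = - 0.00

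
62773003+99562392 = 162335395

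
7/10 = 7/10 = 0.70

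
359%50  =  9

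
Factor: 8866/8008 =31/28 = 2^( - 2 )* 7^( - 1)*31^1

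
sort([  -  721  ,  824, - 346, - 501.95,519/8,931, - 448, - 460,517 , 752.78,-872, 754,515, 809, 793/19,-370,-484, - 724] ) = [ - 872,-724,-721,  -  501.95,-484, - 460, - 448, - 370 , - 346,793/19,519/8,515,517,752.78,754, 809, 824, 931] 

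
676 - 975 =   -  299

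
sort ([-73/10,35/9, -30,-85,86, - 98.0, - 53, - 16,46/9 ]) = [  -  98.0 ,-85, - 53,-30,- 16,  -  73/10,35/9, 46/9,86 ] 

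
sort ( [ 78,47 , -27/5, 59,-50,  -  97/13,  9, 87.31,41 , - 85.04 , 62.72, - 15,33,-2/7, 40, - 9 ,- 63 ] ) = [  -  85.04,  -  63 , - 50,- 15, - 9,-97/13, - 27/5, - 2/7,9, 33 , 40,  41,47, 59,62.72, 78,87.31 ] 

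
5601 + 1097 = 6698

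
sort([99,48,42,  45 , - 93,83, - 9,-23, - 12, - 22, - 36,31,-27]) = [ - 93 , - 36, - 27, - 23, - 22, - 12,  -  9, 31, 42,45,48, 83,99]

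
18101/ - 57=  - 318 + 25/57 =- 317.56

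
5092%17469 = 5092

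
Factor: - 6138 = -2^1*3^2*11^1*31^1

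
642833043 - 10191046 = 632641997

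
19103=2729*7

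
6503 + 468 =6971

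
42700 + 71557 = 114257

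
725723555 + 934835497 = 1660559052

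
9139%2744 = 907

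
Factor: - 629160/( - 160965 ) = 2^3*3^(- 1) * 73^( - 1) * 107^1 = 856/219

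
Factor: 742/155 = 2^1 * 5^(-1 ) * 7^1 * 31^(-1)  *53^1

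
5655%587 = 372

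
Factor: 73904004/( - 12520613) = - 2^2*3^2*7^( - 1 )*1788659^(-1)*2052889^1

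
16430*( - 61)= - 1002230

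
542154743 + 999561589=1541716332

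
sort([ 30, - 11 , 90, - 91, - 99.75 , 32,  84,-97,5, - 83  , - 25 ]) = [  -  99.75, - 97,-91,  -  83, - 25, - 11 , 5, 30,32, 84,90 ]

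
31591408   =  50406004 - 18814596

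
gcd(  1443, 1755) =39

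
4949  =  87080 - 82131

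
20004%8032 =3940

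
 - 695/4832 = -1 + 4137/4832 = - 0.14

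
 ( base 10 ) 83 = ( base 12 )6B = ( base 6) 215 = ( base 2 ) 1010011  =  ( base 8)123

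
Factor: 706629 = 3^1 * 7^2* 11^1*19^1 * 23^1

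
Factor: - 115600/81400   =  -2^1*11^( - 1)*17^2*37^( - 1) = - 578/407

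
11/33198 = 1/3018= 0.00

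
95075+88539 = 183614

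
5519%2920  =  2599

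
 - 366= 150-516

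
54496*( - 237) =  - 12915552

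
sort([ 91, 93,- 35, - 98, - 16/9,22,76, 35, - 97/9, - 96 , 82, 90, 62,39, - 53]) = [ - 98,  -  96, - 53, - 35 , - 97/9,-16/9, 22, 35, 39, 62, 76,  82, 90,91, 93] 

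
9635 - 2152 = 7483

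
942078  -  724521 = 217557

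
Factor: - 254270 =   -  2^1*5^1*47^1*541^1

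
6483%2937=609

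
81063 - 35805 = 45258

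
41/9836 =41/9836 = 0.00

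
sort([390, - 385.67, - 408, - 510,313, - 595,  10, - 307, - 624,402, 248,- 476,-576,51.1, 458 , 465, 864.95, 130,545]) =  [ - 624, - 595 ,  -  576, - 510, - 476, -408,-385.67,- 307 , 10,51.1,  130,248,313,390,402,458, 465 , 545, 864.95 ]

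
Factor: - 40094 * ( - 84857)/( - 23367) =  - 3402256558/23367= - 2^1*3^( -1) * 7789^( - 1)*20047^1*84857^1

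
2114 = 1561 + 553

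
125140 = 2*62570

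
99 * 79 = 7821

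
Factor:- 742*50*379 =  - 14060900 = -2^2*5^2*7^1*53^1*379^1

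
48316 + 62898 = 111214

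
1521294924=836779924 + 684515000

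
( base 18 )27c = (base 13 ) 486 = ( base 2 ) 1100010010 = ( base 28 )102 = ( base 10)786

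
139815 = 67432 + 72383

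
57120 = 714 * 80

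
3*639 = 1917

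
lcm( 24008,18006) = 72024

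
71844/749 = 95 + 689/749 = 95.92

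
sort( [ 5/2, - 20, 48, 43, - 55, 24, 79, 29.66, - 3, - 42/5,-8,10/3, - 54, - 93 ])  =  [- 93, - 55,  -  54,-20,  -  42/5, - 8,-3,5/2,10/3,24,29.66, 43,48, 79 ] 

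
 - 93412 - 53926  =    -  147338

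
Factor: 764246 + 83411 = 847657 = 847657^1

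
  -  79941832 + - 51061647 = -131003479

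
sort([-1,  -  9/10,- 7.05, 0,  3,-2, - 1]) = [  -  7.05, - 2,-1,-1,-9/10,0,3 ]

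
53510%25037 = 3436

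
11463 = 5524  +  5939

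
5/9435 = 1/1887 = 0.00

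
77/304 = 77/304 = 0.25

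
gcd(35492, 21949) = 467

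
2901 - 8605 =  - 5704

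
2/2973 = 2/2973 = 0.00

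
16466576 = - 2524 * ( - 6524)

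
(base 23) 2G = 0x3e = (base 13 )4a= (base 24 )2E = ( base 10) 62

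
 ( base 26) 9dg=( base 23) c3l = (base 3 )22211110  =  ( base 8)14446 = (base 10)6438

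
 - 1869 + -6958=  - 8827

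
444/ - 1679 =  - 1+1235/1679 =- 0.26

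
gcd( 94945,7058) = 1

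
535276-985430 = -450154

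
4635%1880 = 875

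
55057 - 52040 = 3017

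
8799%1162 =665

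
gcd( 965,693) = 1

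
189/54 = 3+1/2 = 3.50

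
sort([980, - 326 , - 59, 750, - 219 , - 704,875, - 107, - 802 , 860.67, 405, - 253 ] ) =[- 802, - 704, - 326, - 253, - 219, - 107, - 59,405  ,  750,860.67 , 875,980]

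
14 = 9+5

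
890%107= 34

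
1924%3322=1924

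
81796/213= 81796/213 = 384.02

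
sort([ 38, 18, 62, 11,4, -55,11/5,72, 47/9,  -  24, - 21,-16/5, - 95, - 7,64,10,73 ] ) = [ - 95,  -  55, -24 , - 21, - 7,-16/5,11/5, 4,47/9,10, 11,18, 38 , 62, 64,72, 73] 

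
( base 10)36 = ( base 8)44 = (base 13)2a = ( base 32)14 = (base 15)26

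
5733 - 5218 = 515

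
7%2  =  1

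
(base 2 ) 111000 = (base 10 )56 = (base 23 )2a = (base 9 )62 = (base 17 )35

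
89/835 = 89/835 = 0.11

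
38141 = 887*43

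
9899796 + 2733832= 12633628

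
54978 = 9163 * 6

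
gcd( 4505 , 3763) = 53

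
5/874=5/874 = 0.01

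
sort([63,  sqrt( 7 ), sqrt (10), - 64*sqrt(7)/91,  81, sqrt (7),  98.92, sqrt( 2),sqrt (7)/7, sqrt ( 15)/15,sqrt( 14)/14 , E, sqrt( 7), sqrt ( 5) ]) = [ - 64  *sqrt(7)/91, sqrt( 15 ) /15, sqrt( 14)/14,sqrt(7)/7,sqrt ( 2), sqrt( 5 ), sqrt( 7),sqrt( 7), sqrt( 7 ),  E, sqrt( 10), 63,  81,98.92]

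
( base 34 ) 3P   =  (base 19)6d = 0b1111111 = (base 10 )127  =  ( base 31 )43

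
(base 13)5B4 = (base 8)1740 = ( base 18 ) 312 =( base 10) 992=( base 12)6A8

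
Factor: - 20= - 2^2*5^1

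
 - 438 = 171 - 609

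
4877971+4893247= 9771218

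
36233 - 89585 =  - 53352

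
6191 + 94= 6285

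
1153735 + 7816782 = 8970517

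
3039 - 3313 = -274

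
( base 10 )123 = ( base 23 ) 58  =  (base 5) 443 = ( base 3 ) 11120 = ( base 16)7b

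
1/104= 1/104 = 0.01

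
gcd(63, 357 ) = 21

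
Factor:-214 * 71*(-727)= 11046038 = 2^1*71^1* 107^1*727^1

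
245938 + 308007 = 553945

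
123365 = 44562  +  78803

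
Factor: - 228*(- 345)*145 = 11405700 = 2^2*3^2*5^2 * 19^1*23^1* 29^1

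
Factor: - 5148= - 2^2 * 3^2*11^1*13^1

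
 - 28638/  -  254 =112 + 95/127 = 112.75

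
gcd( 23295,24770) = 5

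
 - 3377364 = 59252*( - 57)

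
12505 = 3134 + 9371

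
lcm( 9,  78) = 234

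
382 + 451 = 833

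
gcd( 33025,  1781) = 1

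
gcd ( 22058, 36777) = 41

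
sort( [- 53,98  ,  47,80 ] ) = [ -53, 47, 80,98] 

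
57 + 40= 97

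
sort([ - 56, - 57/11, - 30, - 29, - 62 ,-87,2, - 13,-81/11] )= [ - 87,-62,  -  56, - 30, - 29,  -  13, - 81/11, - 57/11,2 ] 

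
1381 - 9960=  - 8579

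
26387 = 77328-50941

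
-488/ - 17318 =244/8659 = 0.03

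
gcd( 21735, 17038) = 7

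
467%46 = 7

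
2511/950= 2511/950 = 2.64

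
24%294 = 24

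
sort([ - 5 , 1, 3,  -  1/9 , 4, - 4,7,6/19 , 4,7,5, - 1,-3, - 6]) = [ - 6, -5, - 4, - 3,  -  1 , - 1/9, 6/19 , 1,  3,4, 4,5,7,7]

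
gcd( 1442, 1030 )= 206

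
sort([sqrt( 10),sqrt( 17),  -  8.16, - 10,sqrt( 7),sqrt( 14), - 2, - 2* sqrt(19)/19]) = [ - 10, - 8.16, - 2, - 2*sqrt( 19)/19, sqrt( 7), sqrt(10 ), sqrt(14 ) , sqrt( 17) ]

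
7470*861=6431670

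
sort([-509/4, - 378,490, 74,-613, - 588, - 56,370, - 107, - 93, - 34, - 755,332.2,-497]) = [-755, - 613, - 588, - 497, - 378, - 509/4, - 107,-93, - 56, - 34,74, 332.2,370, 490 ] 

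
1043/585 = 1+458/585 = 1.78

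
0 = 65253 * 0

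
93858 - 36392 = 57466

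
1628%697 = 234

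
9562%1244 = 854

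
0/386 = 0= 0.00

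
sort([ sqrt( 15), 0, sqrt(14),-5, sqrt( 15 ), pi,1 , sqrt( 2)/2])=[  -  5,0,  sqrt( 2)/2,1, pi,sqrt(14), sqrt( 15),sqrt( 15 ) ] 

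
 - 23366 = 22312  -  45678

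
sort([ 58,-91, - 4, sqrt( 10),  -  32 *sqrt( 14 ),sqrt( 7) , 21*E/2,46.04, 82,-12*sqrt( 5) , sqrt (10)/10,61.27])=[ - 32 * sqrt( 14), - 91, - 12*sqrt( 5), - 4, sqrt ( 10)/10, sqrt(7), sqrt(10), 21*E/2, 46.04 , 58 , 61.27  ,  82]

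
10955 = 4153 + 6802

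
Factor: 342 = 2^1*  3^2 * 19^1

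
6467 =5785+682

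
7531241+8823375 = 16354616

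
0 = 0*975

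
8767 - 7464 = 1303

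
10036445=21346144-11309699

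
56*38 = 2128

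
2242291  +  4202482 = 6444773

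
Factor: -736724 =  -2^2*184181^1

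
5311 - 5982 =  - 671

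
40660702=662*61421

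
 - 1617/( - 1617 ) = 1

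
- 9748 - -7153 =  - 2595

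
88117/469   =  187 + 414/469= 187.88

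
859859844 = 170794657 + 689065187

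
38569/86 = 38569/86 = 448.48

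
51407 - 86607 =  - 35200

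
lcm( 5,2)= 10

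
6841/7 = 977 + 2/7 = 977.29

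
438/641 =438/641 =0.68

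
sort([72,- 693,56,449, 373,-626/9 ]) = [  -  693, - 626/9,56,72, 373,449]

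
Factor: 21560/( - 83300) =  - 2^1*5^ (-1)*11^1 * 17^( - 1 ) = - 22/85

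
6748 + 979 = 7727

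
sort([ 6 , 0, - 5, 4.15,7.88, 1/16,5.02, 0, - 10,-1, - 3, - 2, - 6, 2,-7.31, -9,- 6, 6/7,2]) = [ - 10, - 9 , - 7.31 , - 6, - 6, - 5,-3,  -  2, - 1, 0, 0 , 1/16, 6/7, 2,2,4.15, 5.02 , 6,7.88]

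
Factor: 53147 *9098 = 2^1 *4549^1*53147^1 = 483531406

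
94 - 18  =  76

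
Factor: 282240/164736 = 5^1*7^2*11^( - 1 )*13^( - 1) = 245/143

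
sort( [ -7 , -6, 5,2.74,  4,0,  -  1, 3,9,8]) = [ - 7,- 6, - 1, 0 , 2.74,3,4,  5, 8,9] 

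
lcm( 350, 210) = 1050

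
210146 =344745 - 134599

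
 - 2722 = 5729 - 8451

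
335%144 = 47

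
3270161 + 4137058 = 7407219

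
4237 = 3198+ 1039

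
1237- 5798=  - 4561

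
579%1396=579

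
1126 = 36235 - 35109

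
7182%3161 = 860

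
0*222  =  0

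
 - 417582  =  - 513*814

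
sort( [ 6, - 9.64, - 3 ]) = [ - 9.64, - 3,6] 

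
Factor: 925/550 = 37/22=2^( - 1) * 11^( - 1)*37^1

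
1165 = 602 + 563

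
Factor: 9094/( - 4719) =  - 2^1*3^( - 1)*11^(  -  2)*13^( - 1)*4547^1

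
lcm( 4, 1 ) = 4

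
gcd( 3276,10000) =4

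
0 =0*188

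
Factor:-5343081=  -3^1*1781027^1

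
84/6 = 14 = 14.00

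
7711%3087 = 1537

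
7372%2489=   2394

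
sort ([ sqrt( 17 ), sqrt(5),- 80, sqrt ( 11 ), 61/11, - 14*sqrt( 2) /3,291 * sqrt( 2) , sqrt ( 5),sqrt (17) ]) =[ - 80, - 14*sqrt(2 )/3, sqrt( 5 ),sqrt(5 ), sqrt( 11 ),  sqrt (17),sqrt(17), 61/11, 291*sqrt( 2) ] 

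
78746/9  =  78746/9=8749.56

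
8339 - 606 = 7733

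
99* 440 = 43560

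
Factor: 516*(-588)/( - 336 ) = 903 = 3^1*7^1*43^1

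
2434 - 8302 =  - 5868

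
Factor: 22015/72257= 5^1*7^1  *  17^1*19^( -1)*37^1*3803^(-1)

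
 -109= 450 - 559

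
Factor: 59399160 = 2^3*3^1*5^1 * 41^1 * 12073^1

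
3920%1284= 68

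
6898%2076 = 670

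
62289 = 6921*9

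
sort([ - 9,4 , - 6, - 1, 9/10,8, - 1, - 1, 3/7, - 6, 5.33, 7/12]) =[ - 9, - 6,  -  6,-1,-1, - 1, 3/7,  7/12,9/10,  4, 5.33, 8] 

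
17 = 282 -265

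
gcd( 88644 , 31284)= 12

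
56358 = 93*606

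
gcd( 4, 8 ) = 4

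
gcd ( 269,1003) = 1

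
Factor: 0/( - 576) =0 = 0^1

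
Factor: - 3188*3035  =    -  2^2 * 5^1*607^1*797^1 = - 9675580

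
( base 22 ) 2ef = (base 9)1684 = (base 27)1KM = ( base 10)1291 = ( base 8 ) 2413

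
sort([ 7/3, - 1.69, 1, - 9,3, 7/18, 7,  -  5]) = [-9, - 5, - 1.69, 7/18,  1, 7/3, 3 , 7]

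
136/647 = 136/647 = 0.21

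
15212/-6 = -2536+2/3 = -2535.33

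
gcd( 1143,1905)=381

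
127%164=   127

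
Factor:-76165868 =-2^2*67^1*284201^1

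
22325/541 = 22325/541 =41.27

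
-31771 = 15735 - 47506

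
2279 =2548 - 269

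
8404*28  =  235312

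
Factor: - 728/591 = - 2^3*3^( - 1 )*7^1*13^1*197^ ( - 1)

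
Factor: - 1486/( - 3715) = 2/5 = 2^1* 5^ ( - 1)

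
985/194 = 5 + 15/194 = 5.08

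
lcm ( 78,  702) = 702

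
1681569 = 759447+922122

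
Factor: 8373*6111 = 51167403 =3^3*7^1 * 97^1 *2791^1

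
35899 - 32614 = 3285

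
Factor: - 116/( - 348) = 1/3 = 3^( - 1 ) 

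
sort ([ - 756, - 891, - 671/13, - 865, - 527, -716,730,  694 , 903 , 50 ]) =[ - 891,- 865,-756, - 716, - 527,-671/13,50, 694,730, 903 ]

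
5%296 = 5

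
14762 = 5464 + 9298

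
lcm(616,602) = 26488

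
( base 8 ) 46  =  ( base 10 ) 38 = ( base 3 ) 1102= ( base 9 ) 42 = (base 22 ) 1G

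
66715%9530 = 5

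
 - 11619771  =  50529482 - 62149253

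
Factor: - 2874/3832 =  - 3/4 = - 2^ ( - 2)*3^1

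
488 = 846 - 358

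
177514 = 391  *454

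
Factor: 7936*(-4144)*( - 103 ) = 3387338752=2^12 *7^1*31^1*37^1 * 103^1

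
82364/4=20591 = 20591.00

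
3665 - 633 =3032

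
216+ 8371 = 8587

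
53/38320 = 53/38320 = 0.00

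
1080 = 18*60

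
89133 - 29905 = 59228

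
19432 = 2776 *7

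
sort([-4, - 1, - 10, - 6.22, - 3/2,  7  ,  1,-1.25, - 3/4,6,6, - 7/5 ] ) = [ -10, - 6.22, - 4, - 3/2, - 7/5, - 1.25, - 1, - 3/4, 1,  6, 6, 7 ] 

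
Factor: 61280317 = 7^1 *239^1*36629^1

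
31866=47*678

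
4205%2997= 1208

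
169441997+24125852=193567849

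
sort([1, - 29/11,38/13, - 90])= [-90 , - 29/11,1,38/13]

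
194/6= 97/3 =32.33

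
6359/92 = 6359/92 = 69.12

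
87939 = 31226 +56713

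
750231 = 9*83359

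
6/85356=1/14226=0.00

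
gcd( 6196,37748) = 4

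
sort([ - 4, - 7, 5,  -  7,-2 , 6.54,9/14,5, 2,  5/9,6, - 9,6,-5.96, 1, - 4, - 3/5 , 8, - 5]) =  [  -  9, - 7, -7, - 5.96,  -  5, - 4 ,-4,-2, - 3/5,5/9, 9/14, 1,2, 5 , 5,6, 6, 6.54,8 ] 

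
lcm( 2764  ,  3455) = 13820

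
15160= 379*40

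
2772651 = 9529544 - 6756893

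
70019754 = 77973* 898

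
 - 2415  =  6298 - 8713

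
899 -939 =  - 40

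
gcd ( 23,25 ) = 1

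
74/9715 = 74/9715 = 0.01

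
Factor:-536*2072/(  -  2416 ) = 2^2*7^1* 37^1*67^1*151^(-1) = 69412/151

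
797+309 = 1106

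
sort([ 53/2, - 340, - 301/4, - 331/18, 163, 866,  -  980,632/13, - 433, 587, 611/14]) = [ - 980,  -  433, - 340, - 301/4, - 331/18,53/2,611/14,632/13, 163,587, 866 ]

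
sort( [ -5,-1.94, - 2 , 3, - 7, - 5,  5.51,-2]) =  [ - 7, - 5, - 5, - 2, - 2, - 1.94,3,5.51 ]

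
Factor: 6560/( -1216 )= - 2^(  -  1 ) * 5^1*19^( - 1) * 41^1 = - 205/38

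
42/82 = 21/41  =  0.51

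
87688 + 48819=136507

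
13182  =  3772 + 9410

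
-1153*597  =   - 688341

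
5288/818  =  6 + 190/409 = 6.46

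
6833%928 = 337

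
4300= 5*860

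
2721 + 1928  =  4649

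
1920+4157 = 6077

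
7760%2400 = 560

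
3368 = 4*842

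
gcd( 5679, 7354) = 1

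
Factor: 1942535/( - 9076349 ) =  - 5^1*7^1*907^( - 1 )* 10007^( - 1 )*55501^1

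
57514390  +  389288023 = 446802413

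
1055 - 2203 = -1148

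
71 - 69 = 2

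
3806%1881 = 44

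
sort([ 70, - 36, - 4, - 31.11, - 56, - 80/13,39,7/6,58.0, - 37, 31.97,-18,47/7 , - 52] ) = [  -  56, - 52, - 37, - 36, - 31.11, - 18, - 80/13, - 4,7/6,47/7,31.97,39,58.0,70]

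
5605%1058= 315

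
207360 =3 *69120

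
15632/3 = 15632/3 =5210.67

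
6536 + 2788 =9324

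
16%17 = 16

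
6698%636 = 338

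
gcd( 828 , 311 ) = 1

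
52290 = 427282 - 374992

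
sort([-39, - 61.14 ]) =[ - 61.14,-39]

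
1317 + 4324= 5641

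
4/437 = 4/437 = 0.01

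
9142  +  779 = 9921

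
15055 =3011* 5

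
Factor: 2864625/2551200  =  38195/34016 = 2^(-5)*5^1*1063^ ( - 1)* 7639^1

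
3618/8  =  452 + 1/4=452.25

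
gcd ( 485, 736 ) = 1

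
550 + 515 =1065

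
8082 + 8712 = 16794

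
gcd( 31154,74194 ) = 2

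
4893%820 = 793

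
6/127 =6/127=0.05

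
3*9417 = 28251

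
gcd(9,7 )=1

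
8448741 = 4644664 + 3804077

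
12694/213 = 59+127/213= 59.60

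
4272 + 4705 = 8977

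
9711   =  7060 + 2651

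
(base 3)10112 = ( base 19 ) 50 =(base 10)95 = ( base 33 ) 2T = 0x5f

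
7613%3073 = 1467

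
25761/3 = 8587=8587.00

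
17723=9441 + 8282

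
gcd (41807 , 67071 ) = 1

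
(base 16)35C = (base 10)860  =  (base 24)1bk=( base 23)1e9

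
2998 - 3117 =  - 119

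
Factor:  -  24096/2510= -2^4*3^1*5^( - 1) = - 48/5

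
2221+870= 3091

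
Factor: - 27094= -2^1*19^1*23^1*31^1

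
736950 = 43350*17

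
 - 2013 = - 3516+1503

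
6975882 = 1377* 5066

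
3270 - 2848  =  422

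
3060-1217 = 1843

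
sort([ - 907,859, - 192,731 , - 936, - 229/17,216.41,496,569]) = [-936, -907, - 192, - 229/17,216.41,  496,569,731,859]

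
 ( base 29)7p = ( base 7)444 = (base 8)344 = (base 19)C0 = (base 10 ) 228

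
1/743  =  1/743 = 0.00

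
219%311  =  219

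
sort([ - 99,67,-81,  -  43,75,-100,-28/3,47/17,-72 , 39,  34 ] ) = [  -  100,-99, - 81,  -  72,-43, - 28/3,  47/17, 34,  39, 67,75 ]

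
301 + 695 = 996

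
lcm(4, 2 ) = 4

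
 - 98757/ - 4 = 98757/4 = 24689.25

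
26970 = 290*93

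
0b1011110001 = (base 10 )753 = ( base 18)25f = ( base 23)19H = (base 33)mr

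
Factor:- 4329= - 3^2 * 13^1*37^1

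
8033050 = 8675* 926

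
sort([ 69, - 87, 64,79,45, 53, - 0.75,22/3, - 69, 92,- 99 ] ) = [ - 99,  -  87, - 69, - 0.75, 22/3, 45, 53, 64 , 69, 79,92]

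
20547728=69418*296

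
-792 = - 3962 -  - 3170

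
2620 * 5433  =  14234460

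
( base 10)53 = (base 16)35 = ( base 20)2D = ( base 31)1m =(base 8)65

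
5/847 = 5/847 = 0.01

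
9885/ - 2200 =  -  5 + 223/440 = - 4.49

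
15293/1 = 15293 = 15293.00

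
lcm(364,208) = 1456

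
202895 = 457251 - 254356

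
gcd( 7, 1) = 1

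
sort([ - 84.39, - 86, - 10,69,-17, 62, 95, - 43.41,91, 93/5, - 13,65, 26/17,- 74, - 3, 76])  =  [-86, - 84.39, - 74,-43.41, - 17,-13, - 10, - 3, 26/17, 93/5, 62, 65,69,  76, 91,95] 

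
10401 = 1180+9221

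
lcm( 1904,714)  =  5712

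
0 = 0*80166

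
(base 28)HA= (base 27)i0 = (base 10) 486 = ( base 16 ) 1e6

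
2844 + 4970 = 7814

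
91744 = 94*976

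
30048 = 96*313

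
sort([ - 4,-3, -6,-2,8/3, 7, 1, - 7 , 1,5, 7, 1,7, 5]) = [ - 7,-6, -4,  -  3,-2, 1,1, 1,8/3, 5 , 5, 7, 7, 7] 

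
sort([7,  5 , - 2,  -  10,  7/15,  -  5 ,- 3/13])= [ - 10, - 5, - 2, - 3/13,7/15  ,  5,7]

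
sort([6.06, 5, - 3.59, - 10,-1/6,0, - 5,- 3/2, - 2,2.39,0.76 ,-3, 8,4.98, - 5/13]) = [ - 10, - 5, - 3.59, - 3, - 2 , - 3/2, - 5/13, - 1/6,0,0.76, 2.39, 4.98,5,  6.06, 8]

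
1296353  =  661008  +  635345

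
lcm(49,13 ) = 637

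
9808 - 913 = 8895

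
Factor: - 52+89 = 37^1 = 37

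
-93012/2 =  - 46506=-  46506.00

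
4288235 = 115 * 37289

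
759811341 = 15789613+744021728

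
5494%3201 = 2293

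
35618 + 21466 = 57084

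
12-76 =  - 64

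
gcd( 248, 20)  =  4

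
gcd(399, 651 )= 21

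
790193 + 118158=908351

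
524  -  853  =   - 329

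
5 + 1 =6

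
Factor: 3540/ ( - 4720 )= - 3/4 = - 2^( - 2)*3^1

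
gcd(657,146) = 73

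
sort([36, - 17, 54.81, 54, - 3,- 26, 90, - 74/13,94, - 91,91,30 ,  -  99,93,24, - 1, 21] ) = [  -  99, - 91, - 26, - 17, - 74/13,- 3, - 1,21,24,30,36,54, 54.81,90,91,93,  94] 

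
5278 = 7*754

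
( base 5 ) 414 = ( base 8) 155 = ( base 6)301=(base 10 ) 109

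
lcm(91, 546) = 546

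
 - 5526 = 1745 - 7271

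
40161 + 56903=97064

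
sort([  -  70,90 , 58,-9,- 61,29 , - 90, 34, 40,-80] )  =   [ - 90,  -  80 , - 70,-61,-9 , 29,34,40,58,90 ]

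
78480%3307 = 2419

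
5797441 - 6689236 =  - 891795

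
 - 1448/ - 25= 1448/25=57.92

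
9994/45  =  9994/45 = 222.09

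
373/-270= - 373/270 = - 1.38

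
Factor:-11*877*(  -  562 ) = 5421614 = 2^1*11^1*281^1*877^1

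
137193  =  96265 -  - 40928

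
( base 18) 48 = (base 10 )80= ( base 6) 212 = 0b1010000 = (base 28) 2O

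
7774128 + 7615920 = 15390048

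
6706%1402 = 1098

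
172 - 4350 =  - 4178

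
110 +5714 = 5824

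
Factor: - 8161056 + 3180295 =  - 1031^1* 4831^1 = -  4980761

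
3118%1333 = 452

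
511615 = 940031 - 428416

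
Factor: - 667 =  - 23^1 * 29^1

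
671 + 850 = 1521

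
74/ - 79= - 74/79 = - 0.94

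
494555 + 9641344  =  10135899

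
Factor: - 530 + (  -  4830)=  -5360 =- 2^4*  5^1*67^1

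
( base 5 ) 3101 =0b110010001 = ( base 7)1112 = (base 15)1BB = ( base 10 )401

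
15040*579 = 8708160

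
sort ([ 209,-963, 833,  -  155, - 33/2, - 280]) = [ - 963, - 280, - 155, - 33/2, 209,833 ]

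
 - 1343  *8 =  - 10744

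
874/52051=874/52051 = 0.02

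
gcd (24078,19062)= 6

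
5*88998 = 444990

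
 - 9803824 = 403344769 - 413148593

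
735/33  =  245/11= 22.27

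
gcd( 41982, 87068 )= 2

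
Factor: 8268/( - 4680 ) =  - 2^( - 1)*3^( - 1) * 5^( - 1)*53^1 = - 53/30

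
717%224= 45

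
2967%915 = 222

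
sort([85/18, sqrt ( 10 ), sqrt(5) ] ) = [sqrt ( 5) , sqrt( 10), 85/18] 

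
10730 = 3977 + 6753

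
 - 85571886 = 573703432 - 659275318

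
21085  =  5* 4217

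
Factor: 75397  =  7^1*10771^1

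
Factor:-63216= - 2^4*3^2*439^1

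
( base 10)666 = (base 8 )1232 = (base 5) 10131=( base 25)11g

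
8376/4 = 2094 = 2094.00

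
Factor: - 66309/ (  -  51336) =2^( - 3)*3^( - 1) * 31^1 = 31/24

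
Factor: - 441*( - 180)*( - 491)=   -  2^2*3^4 *5^1* 7^2*491^1 = - 38975580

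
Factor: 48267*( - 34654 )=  - 2^1*3^2*31^1*173^1*17327^1=- 1672644618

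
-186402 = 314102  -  500504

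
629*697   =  438413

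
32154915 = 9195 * 3497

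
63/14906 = 63/14906  =  0.00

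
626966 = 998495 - 371529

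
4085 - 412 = 3673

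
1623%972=651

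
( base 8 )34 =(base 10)28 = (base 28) 10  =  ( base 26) 12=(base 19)19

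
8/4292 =2/1073= 0.00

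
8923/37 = 241 + 6/37 = 241.16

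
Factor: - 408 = -2^3*3^1*17^1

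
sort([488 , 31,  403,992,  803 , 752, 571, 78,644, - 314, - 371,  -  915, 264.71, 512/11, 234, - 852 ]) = [-915, - 852, - 371,-314, 31, 512/11,78, 234, 264.71,403, 488,571,644 , 752, 803, 992 ]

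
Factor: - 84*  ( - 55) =4620 = 2^2*3^1*5^1*7^1*11^1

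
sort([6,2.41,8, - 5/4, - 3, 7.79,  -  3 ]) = [ - 3 , - 3, - 5/4, 2.41, 6,7.79, 8]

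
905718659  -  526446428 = 379272231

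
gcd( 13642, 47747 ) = 6821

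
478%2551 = 478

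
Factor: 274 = 2^1*137^1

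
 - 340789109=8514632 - 349303741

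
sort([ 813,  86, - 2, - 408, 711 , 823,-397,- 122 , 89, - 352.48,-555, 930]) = [  -  555, - 408, - 397,-352.48, - 122, -2,86, 89, 711,813,  823,  930 ]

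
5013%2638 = 2375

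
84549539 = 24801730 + 59747809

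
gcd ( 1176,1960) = 392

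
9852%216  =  132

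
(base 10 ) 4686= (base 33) 4a0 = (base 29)5GH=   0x124E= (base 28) 5RA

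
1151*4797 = 5521347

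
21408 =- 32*( - 669)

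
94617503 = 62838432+31779071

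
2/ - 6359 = - 2/6359 = - 0.00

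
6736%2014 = 694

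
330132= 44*7503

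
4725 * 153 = 722925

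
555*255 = 141525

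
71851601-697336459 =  - 625484858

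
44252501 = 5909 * 7489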